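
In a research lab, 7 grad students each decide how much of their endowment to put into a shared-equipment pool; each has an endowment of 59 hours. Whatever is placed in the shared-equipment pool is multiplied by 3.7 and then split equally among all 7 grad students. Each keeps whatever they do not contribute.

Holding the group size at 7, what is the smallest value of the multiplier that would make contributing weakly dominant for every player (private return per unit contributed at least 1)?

A contributed unit returns (multiplier)/7 to its contributor.
This reaches 1 exactly when the multiplier is 7.

7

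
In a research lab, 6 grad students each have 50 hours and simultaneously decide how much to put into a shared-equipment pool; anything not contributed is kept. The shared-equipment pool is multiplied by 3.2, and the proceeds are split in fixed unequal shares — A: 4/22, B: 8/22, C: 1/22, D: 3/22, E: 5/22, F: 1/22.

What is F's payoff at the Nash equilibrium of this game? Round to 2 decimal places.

For player j, contributing a unit is worthwhile iff 3.2 × (j's share) ≥ 1, i.e. iff j's share is at least 0.3125.
The only share above 0.3125 is B's 8/22, contributing 50; the remaining 5 contribute 0. Total contributed: 50.
F keeps 50 and receives 3.2 × 50 × 1/22 = 7.27 from the shared-equipment pool, for a payoff of 57.27.

57.27 hours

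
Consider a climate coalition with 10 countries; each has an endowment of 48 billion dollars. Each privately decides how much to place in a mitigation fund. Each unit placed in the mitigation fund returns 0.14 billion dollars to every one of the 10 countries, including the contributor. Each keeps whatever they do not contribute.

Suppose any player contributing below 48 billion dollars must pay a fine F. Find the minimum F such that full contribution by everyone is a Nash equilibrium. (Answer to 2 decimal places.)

Given the others contribute fully, the best deviation is to contribute 0 (any partial contribution still incurs the fine and gives up units whose private return 0.14 is below 1).
Deviating from 48 to 0 saves 48 billion dollars but forfeits the deviator's share of the drop in the mitigation fund: 0.14 × 48 = 6.72.
So the deviation gain is 48 − 6.72 = 41.28, and the fine must be at least 41.28 billion dollars to wipe it out.

41.28 billion dollars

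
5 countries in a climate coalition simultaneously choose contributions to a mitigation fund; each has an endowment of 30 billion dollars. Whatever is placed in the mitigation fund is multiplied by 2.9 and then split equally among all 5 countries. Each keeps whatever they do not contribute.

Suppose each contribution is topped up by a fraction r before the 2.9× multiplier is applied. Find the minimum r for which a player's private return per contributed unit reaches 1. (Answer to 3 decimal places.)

With matching at rate r, one contributed unit becomes (1 + r) in the mitigation fund and returns 2.9 × (1 + r) / 5 to the contributor.
Setting this equal to 1: 1 + r = 5/2.9 = 1.7241.
So the minimum matching rate is r = 1.7241 − 1 = 0.724.

0.724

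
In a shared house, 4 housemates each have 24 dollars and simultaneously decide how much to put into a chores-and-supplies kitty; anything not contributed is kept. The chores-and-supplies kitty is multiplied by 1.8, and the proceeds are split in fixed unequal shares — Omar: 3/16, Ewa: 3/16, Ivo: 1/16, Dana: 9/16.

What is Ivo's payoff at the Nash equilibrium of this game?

Player j's private return per contributed unit is 1.8 × (j's share). Contributing is weakly dominant for j when that share is at least 1/1.8 = 0.5556, and contributing 0 is dominant otherwise.
Dana alone (share 9/16) is above the threshold, contributing 24; the remaining 3 contribute 0. Total contributed: 24.
Ivo keeps 24 and receives 1.8 × 24 × 1/16 = 2.70 from the chores-and-supplies kitty, for a payoff of 26.70.

26.70 dollars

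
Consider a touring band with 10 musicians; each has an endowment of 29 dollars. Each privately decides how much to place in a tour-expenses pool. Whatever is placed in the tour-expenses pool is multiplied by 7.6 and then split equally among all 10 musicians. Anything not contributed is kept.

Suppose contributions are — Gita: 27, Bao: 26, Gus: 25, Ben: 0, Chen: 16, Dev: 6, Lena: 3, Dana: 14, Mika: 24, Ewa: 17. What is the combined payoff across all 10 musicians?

Total contributed: 27 + 26 + 25 + 0 + 16 + 6 + 3 + 14 + 24 + 17 = 158; total kept: 10 × 29 − 158 = 132.
The tour-expenses pool pays out 7.6 × 158 = 1200.80 in aggregate.
Group total = 132 + 1200.80 = 1332.80.

1332.80 dollars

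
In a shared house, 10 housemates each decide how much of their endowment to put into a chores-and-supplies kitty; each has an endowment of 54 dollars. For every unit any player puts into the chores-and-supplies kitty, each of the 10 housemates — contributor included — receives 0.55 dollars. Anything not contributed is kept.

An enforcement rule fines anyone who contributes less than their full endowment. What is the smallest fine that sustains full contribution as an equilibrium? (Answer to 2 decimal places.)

Given the others contribute fully, the best deviation is to contribute 0 (any partial contribution still incurs the fine and gives up units whose private return 0.55 is below 1).
Deviating from 54 to 0 saves 54 dollars but forfeits the deviator's share of the drop in the chores-and-supplies kitty: 0.55 × 54 = 29.70.
So the deviation gain is 54 − 29.70 = 24.30, and the fine must be at least 24.30 dollars to wipe it out.

24.30 dollars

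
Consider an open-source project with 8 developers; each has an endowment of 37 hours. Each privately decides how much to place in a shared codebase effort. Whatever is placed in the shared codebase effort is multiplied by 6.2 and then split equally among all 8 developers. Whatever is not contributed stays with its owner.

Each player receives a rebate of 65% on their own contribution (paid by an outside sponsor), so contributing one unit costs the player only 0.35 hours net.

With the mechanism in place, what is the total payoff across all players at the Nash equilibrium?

2027.60 hours

The effective private return per unit is now (6.2/8) / 0.35 = 2.2143 > 1, so every player's dominant strategy flips to full contribution.
So the Nash equilibrium is full contribution by all 8; the group earns 8 × (37 × 0.65 + 6.2 × 37) = 2027.60.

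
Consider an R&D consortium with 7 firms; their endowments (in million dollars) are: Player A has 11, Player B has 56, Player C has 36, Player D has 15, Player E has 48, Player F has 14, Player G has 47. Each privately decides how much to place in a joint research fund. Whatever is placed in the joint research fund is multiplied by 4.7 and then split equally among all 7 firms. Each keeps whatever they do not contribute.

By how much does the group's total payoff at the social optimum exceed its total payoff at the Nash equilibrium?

839.90 million dollars

The private return per contributed unit is 4.7/7 = 0.6714 < 1 for every player regardless of endowment, so the Nash equilibrium is zero contribution and the group total is Σ E_j = 11 + 56 + 36 + 15 + 48 + 14 + 47 = 227.
Each contributed unit returns 4.700 to the group, so the social optimum is full contribution by everyone: group total = 4.700 × 227 = 1066.90.
Efficiency loss = (4.700 − 1) × 227 = 839.90.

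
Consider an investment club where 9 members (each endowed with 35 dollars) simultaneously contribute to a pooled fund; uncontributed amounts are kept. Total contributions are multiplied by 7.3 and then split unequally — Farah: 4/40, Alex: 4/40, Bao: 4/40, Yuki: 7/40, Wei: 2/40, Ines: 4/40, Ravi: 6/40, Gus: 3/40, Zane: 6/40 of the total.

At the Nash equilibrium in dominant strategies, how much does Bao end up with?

A player with share s gets back 7.3·s per unit contributed, so full contribution is dominant for anyone with s > 1/7.3 = 0.1370 and zero contribution is dominant for anyone below.
Yuki, Ravi and Zane are above the threshold, contributing 35 each; the remaining 6 contribute 0. Total contributed: 105.
Bao keeps 35 and receives 7.3 × 105 × 4/40 = 76.65 from the pooled fund, for a payoff of 111.65.

111.65 dollars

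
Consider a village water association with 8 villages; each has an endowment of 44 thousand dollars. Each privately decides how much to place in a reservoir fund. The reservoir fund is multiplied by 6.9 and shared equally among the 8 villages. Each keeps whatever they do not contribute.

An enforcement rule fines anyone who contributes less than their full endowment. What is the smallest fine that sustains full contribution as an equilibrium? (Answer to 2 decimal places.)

Given the others contribute fully, the best deviation is to contribute 0 (any partial contribution still incurs the fine and gives up units whose private return 0.8625 is below 1).
Deviating from 44 to 0 saves 44 thousand dollars but forfeits the deviator's share of the drop in the reservoir fund: 6.9/8 × 44 = 37.95.
So the deviation gain is 44 − 37.95 = 6.05, and the fine must be at least 6.05 thousand dollars to wipe it out.

6.05 thousand dollars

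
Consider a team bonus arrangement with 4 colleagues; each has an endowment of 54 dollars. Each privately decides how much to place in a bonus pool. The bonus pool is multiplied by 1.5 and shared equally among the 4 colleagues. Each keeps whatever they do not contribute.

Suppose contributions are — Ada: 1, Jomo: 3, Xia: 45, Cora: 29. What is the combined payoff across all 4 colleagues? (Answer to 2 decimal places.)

255.00 dollars

Total contributed: 1 + 3 + 45 + 29 = 78; total kept: 4 × 54 − 78 = 138.
The bonus pool pays out 1.5 × 78 = 117.00 in aggregate.
Group total = 138 + 117.00 = 255.00.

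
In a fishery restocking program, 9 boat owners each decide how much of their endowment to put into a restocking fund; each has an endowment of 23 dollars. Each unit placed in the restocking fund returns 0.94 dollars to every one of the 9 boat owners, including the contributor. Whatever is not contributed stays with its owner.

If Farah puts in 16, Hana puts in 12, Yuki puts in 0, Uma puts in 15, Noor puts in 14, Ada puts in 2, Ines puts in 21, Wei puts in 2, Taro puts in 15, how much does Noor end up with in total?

100.18 dollars

Total contributed: 16 + 12 + 0 + 15 + 14 + 2 + 21 + 2 + 15 = 97.
Each receives 0.94 × 97 = 91.18 from the restocking fund.
Noor keeps 23 − 14 = 9, so Noor's payoff is 9 + 91.18 = 100.18.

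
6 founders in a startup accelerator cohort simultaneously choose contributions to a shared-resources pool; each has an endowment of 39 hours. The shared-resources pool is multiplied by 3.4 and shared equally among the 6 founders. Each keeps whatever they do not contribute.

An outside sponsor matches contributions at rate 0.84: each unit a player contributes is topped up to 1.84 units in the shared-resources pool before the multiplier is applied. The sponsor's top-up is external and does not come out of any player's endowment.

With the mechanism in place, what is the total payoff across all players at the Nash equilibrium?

1463.90 hours

The effective private return per unit is now 3.4 × 1.84 / 6 = 1.0427 > 1, so every player's dominant strategy flips to full contribution.
So the Nash equilibrium is full contribution by all 6; the group earns 3.4 × 1.84 × 234 = 1463.90.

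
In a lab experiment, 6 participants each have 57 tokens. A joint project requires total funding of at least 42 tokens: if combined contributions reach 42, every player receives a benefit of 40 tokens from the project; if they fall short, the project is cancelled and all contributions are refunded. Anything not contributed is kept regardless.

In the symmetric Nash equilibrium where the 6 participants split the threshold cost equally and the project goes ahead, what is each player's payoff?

90 tokens

Equal share of the threshold: 42/6 = 7.
At this profile no one gains by cutting their contribution: any cut drops the total below 42, the project is cancelled, contributions are refunded, and the deviator ends with 57, which is less than 57 − 7 + 40 = 90. Contributing more than 7 just wastes the excess. So contributing exactly 7 is a best response.
Each player's payoff: 57 − 7 + 40 = 90.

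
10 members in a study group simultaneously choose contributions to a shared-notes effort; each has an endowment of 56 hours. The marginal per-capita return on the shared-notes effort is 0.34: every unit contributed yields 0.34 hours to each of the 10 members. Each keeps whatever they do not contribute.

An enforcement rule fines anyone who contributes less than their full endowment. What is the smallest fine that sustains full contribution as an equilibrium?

36.96 hours

Given the others contribute fully, the best deviation is to contribute 0 (any partial contribution still incurs the fine and gives up units whose private return 0.34 is below 1).
Deviating from 56 to 0 saves 56 hours but forfeits the deviator's share of the drop in the shared-notes effort: 0.34 × 56 = 19.04.
So the deviation gain is 56 − 19.04 = 36.96, and the fine must be at least 36.96 hours to wipe it out.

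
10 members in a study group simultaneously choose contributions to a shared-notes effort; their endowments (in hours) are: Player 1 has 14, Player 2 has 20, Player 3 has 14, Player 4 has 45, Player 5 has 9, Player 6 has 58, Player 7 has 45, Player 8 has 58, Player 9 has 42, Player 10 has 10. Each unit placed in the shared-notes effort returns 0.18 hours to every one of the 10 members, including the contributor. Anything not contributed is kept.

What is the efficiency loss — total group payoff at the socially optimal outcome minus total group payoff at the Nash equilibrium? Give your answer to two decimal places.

The private return per contributed unit is 0.18 < 1 for everyone, so the Nash equilibrium is zero contribution and the group total is Σ E_j = 14 + 20 + 14 + 45 + 9 + 58 + 45 + 58 + 42 + 10 = 315.
Each contributed unit returns 1.800 to the group, so the social optimum is full contribution by everyone: group total = 1.800 × 315 = 567.00.
Efficiency loss = (1.800 − 1) × 315 = 252.00.

252.00 hours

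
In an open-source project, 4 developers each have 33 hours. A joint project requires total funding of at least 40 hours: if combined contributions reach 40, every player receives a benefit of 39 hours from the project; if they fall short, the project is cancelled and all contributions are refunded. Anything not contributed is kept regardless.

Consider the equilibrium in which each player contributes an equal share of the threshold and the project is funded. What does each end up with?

62 hours

Equal share of the threshold: 40/4 = 10.
At this profile no one gains by cutting their contribution: any cut drops the total below 40, the project is cancelled, contributions are refunded, and the deviator ends with 33, which is less than 33 − 10 + 39 = 62. Contributing more than 10 just wastes the excess. So contributing exactly 10 is a best response.
Each player's payoff: 33 − 10 + 39 = 62.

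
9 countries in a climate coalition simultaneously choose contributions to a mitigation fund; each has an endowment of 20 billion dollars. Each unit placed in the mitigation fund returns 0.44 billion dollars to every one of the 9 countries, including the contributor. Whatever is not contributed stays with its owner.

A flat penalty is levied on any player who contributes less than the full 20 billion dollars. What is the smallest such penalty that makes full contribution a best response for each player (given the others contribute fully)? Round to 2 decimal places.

11.20 billion dollars

Given the others contribute fully, the best deviation is to contribute 0 (any partial contribution still incurs the fine and gives up units whose private return 0.44 is below 1).
Deviating from 20 to 0 saves 20 billion dollars but forfeits the deviator's share of the drop in the mitigation fund: 0.44 × 20 = 8.80.
So the deviation gain is 20 − 8.80 = 11.20, and the fine must be at least 11.20 billion dollars to wipe it out.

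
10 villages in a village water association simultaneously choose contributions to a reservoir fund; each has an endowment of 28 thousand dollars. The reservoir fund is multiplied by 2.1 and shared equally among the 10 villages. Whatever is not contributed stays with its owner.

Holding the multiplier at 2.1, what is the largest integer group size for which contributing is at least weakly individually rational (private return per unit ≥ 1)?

Private return per unit is 2.1/(group size), which is ≥ 1 whenever the group size is ≤ 2.1.
The largest such integer is 2.

2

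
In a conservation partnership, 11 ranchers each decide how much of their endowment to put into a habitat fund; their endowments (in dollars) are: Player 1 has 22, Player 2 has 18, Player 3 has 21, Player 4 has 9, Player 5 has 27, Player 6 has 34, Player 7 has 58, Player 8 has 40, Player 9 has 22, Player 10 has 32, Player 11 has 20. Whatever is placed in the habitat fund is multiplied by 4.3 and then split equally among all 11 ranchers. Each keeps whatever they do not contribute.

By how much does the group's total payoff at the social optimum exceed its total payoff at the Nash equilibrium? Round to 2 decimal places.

999.90 dollars

The private return per contributed unit is 4.3/11 = 0.3909 < 1 for every player regardless of endowment, so the Nash equilibrium is zero contribution and the group total is Σ E_j = 22 + 18 + 21 + 9 + 27 + 34 + 58 + 40 + 22 + 32 + 20 = 303.
Each contributed unit returns 4.300 to the group, so the social optimum is full contribution by everyone: group total = 4.300 × 303 = 1302.90.
Efficiency loss = (4.300 − 1) × 303 = 999.90.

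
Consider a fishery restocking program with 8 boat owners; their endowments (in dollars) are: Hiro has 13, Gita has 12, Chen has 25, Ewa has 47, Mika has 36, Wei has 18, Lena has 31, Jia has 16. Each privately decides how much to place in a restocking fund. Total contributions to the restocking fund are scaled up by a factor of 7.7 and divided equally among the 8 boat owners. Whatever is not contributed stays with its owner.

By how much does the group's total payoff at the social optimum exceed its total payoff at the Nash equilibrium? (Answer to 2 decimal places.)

1326.60 dollars

The private return per contributed unit is 7.7/8 = 0.9625 < 1 for every player regardless of endowment, so the Nash equilibrium is zero contribution and the group total is Σ E_j = 13 + 12 + 25 + 47 + 36 + 18 + 31 + 16 = 198.
Each contributed unit returns 7.700 to the group, so the social optimum is full contribution by everyone: group total = 7.700 × 198 = 1524.60.
Efficiency loss = (7.700 − 1) × 198 = 1326.60.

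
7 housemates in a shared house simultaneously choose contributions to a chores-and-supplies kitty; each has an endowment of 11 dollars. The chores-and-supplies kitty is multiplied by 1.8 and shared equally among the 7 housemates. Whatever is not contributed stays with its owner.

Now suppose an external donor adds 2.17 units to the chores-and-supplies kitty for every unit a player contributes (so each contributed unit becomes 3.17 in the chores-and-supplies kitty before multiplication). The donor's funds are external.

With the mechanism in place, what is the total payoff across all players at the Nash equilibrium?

77.00 dollars

The effective private return is 1.8 × 3.17 / 7 = 0.8151, which is still under 1, so the mechanism doesn't change anyone's dominant strategy: zero contribution.
At the Nash equilibrium no one contributes; group total payoff = 7 × 11 = 77.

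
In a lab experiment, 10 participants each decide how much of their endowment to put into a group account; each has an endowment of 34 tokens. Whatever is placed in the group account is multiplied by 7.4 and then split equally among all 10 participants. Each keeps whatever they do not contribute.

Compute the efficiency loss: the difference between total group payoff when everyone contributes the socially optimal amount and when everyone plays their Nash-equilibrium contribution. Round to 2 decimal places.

Each contributed unit returns 7.4/10 = 0.7400 to its contributor — below 1 — so contributing 0 is dominant for every player. At the Nash equilibrium everyone keeps their 34, and the group total is 10 × 34 = 340.
Each contributed unit returns 7.400 to the group as a whole (0.7400 to each of 10 players), which exceeds 1, so the social optimum is full contribution: group total = 7.400 × 340 = 2516.00.
Efficiency loss = 2516.00 − 340 = 2176.00.

2176.00 tokens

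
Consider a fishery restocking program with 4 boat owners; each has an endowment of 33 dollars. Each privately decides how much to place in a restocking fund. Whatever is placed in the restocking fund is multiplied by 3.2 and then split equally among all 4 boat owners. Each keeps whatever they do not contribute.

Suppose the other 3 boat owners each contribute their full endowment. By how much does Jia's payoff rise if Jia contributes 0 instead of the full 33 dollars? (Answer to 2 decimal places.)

6.60 dollars

Switching from a contribution of 33 to 0 lets Jia keep an extra 33 dollars, but lowers the restocking fund by 33, which costs Jia their own share of that drop: 3.2/4 × 33 = 26.40.
Net gain = 33 − 26.40 = 6.60. The private return per contributed unit (0.8000) is below 1, so free-riding is indeed the best response regardless of what the others do.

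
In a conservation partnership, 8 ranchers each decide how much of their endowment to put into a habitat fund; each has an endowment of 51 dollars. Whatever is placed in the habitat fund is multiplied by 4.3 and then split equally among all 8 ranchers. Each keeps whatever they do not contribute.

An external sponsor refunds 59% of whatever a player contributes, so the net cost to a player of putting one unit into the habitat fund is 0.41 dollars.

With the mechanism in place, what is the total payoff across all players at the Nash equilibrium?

Under the mechanism each unit contributed yields (4.3/8) / 0.41 = 1.3110 back to its contributor per unit of net cost, which exceeds 1, making full contribution the dominant choice for everyone.
At the Nash equilibrium everyone contributes 51. Group total payoff = 8 × (51 × 0.59 + 4.3 × 51) = 1995.12.

1995.12 dollars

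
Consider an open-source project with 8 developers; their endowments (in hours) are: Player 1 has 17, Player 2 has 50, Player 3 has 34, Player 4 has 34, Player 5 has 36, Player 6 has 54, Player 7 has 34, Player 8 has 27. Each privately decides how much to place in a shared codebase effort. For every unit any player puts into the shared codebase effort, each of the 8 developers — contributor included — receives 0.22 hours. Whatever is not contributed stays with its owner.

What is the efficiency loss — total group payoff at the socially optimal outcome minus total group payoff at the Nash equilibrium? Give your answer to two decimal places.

217.36 hours

The private return per contributed unit is 0.22 < 1 for everyone, so the Nash equilibrium is zero contribution and the group total is Σ E_j = 17 + 50 + 34 + 34 + 36 + 54 + 34 + 27 = 286.
Each contributed unit returns 1.760 to the group, so the social optimum is full contribution by everyone: group total = 1.760 × 286 = 503.36.
Efficiency loss = (1.760 − 1) × 286 = 217.36.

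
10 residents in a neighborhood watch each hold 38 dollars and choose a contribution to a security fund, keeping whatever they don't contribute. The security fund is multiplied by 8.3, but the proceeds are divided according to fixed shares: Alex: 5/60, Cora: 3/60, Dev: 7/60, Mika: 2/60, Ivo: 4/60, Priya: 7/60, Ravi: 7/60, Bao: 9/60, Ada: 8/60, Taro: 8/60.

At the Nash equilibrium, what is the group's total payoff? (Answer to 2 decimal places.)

A player with share s gets back 8.3·s per unit contributed, so full contribution is dominant for anyone with s > 1/8.3 = 0.1205 and zero contribution is dominant for anyone below.
Bao, Ada and Taro clear that bar, contributing 38 each; the remaining 7 contribute 0. Total contributed: 114.
The security fund pays out 8.3 × 114 = 946.20 in total (split across the unequal shares, but the aggregate is all that matters for the group sum).
The 7 free-riders keep 38 each, adding 266. Group total = 266 + 946.20 = 1212.20.

1212.20 dollars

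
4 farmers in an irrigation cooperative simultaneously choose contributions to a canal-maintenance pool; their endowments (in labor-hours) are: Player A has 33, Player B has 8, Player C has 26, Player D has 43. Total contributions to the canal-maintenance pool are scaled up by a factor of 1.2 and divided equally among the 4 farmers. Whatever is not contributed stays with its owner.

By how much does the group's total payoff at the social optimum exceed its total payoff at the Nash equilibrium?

22.00 labor-hours

The private return per contributed unit is 1.2/4 = 0.3000 < 1 for every player regardless of endowment, so the Nash equilibrium is zero contribution and the group total is Σ E_j = 33 + 8 + 26 + 43 = 110.
Each contributed unit returns 1.200 to the group, so the social optimum is full contribution by everyone: group total = 1.200 × 110 = 132.00.
Efficiency loss = (1.200 − 1) × 110 = 22.00.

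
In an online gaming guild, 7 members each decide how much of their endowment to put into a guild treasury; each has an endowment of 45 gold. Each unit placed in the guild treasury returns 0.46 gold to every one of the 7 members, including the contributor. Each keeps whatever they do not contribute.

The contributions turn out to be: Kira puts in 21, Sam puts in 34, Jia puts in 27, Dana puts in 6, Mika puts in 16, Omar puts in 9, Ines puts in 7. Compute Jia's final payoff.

73.20 gold

Total contributed: 21 + 34 + 27 + 6 + 16 + 9 + 7 = 120.
Each receives 0.46 × 120 = 55.20 from the guild treasury.
Jia keeps 45 − 27 = 18, so Jia's payoff is 18 + 55.20 = 73.20.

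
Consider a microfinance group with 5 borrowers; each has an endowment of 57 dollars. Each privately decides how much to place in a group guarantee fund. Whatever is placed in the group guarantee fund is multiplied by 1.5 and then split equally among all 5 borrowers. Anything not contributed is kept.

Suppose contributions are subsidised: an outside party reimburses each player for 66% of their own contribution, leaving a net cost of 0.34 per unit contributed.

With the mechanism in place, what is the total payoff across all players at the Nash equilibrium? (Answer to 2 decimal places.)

The effective private return is (1.5/5) / 0.34 = 0.8824, which is still under 1, so the mechanism doesn't change anyone's dominant strategy: zero contribution.
At the Nash equilibrium no one contributes; group total payoff = 5 × 57 = 285.

285.00 dollars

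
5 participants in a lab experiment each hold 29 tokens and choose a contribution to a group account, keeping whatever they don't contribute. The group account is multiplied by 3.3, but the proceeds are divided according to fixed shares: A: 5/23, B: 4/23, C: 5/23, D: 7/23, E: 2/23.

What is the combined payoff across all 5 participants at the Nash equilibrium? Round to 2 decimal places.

Each unit j contributes comes back to j as 3.3 × (j's share), so j prefers to contribute only if that share exceeds 1/3.3 = 0.3030; otherwise keeping the unit dominates.
The only share above 0.3030 is D's 7/23, contributing 29; the remaining 4 contribute 0. Total contributed: 29.
The group account pays out 3.3 × 29 = 95.70 in total (split across the unequal shares, but the aggregate is all that matters for the group sum).
The 4 free-riders keep 29 each, adding 116. Group total = 116 + 95.70 = 211.70.

211.70 tokens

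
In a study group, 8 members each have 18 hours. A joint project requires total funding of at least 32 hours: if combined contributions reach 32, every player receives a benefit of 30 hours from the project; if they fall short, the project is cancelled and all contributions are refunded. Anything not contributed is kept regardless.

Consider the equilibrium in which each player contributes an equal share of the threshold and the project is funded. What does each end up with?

44 hours

Equal share of the threshold: 32/8 = 4.
At this profile no one gains by cutting their contribution: any cut drops the total below 32, the project is cancelled, contributions are refunded, and the deviator ends with 18, which is less than 18 − 4 + 30 = 44. Contributing more than 4 just wastes the excess. So contributing exactly 4 is a best response.
Each player's payoff: 18 − 4 + 30 = 44.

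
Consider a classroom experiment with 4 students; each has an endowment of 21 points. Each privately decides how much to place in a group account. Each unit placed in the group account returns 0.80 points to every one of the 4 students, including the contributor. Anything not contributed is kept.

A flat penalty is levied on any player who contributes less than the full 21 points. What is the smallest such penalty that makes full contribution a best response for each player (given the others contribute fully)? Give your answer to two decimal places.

4.20 points

Given the others contribute fully, the best deviation is to contribute 0 (any partial contribution still incurs the fine and gives up units whose private return 0.80 is below 1).
Deviating from 21 to 0 saves 21 points but forfeits the deviator's share of the drop in the group account: 0.80 × 21 = 16.80.
So the deviation gain is 21 − 16.80 = 4.20, and the fine must be at least 4.20 points to wipe it out.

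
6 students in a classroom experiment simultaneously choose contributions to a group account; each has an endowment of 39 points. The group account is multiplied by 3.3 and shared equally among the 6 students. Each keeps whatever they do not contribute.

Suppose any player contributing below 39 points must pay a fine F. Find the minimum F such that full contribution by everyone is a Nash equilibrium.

17.55 points

Given the others contribute fully, the best deviation is to contribute 0 (any partial contribution still incurs the fine and gives up units whose private return 0.5500 is below 1).
Deviating from 39 to 0 saves 39 points but forfeits the deviator's share of the drop in the group account: 3.3/6 × 39 = 21.45.
So the deviation gain is 39 − 21.45 = 17.55, and the fine must be at least 17.55 points to wipe it out.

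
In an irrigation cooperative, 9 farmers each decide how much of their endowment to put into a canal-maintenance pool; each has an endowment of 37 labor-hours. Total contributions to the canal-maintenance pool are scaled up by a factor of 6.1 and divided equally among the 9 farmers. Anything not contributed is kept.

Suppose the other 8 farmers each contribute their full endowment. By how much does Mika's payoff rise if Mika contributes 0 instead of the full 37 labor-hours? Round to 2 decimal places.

11.92 labor-hours

Switching from a contribution of 37 to 0 lets Mika keep an extra 37 labor-hours, but lowers the canal-maintenance pool by 37, which costs Mika their own share of that drop: 6.1/9 × 37 = 25.08.
Net gain = 37 − 25.08 = 11.92. The private return per contributed unit (0.6778) is below 1, so free-riding is indeed the best response regardless of what the others do.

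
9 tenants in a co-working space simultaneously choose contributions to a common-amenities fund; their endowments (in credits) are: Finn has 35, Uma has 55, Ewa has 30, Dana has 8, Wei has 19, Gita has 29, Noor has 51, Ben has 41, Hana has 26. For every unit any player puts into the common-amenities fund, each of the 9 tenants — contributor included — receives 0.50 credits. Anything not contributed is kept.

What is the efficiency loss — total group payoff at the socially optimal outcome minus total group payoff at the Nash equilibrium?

The private return per contributed unit is 0.50 < 1 for everyone, so the Nash equilibrium is zero contribution and the group total is Σ E_j = 35 + 55 + 30 + 8 + 19 + 29 + 51 + 41 + 26 = 294.
Each contributed unit returns 4.500 to the group, so the social optimum is full contribution by everyone: group total = 4.500 × 294 = 1323.00.
Efficiency loss = (4.500 − 1) × 294 = 1029.00.

1029.00 credits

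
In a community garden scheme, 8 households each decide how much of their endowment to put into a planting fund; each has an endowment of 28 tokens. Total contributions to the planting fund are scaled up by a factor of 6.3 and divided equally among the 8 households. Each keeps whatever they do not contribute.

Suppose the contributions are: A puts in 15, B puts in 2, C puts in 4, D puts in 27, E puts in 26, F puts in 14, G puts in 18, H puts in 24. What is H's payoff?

Total contributed: 15 + 2 + 4 + 27 + 26 + 14 + 18 + 24 = 130.
Each receives 6.3 × 130 / 8 = 102.38 from the planting fund.
H keeps 28 − 24 = 4, so H's payoff is 4 + 102.38 = 106.38.

106.38 tokens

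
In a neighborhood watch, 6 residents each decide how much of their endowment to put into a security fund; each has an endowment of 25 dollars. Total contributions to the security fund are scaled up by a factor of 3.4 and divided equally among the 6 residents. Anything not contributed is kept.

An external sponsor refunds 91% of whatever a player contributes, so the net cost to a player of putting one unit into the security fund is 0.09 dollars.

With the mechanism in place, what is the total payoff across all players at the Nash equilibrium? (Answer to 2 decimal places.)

The effective private return per unit is now (3.4/6) / 0.09 = 6.2963 > 1, so every player's dominant strategy flips to full contribution.
At the Nash equilibrium everyone contributes 25. Group total payoff = 6 × (25 × 0.91 + 3.4 × 25) = 646.50.

646.50 dollars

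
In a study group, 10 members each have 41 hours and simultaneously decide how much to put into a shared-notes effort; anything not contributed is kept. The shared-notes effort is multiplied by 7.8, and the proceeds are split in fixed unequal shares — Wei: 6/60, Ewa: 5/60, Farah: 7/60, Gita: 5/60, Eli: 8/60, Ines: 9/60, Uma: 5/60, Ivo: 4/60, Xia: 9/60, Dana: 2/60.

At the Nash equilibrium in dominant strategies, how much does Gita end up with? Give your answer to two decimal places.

120.95 hours

Player j's private return per contributed unit is 7.8 × (j's share). Contributing is weakly dominant for j when that share is at least 1/7.8 = 0.1282, and contributing 0 is dominant otherwise.
Eli, Ines and Xia are above the threshold, contributing 41 each; the remaining 7 contribute 0. Total contributed: 123.
Gita keeps 41 and receives 7.8 × 123 × 5/60 = 79.95 from the shared-notes effort, for a payoff of 120.95.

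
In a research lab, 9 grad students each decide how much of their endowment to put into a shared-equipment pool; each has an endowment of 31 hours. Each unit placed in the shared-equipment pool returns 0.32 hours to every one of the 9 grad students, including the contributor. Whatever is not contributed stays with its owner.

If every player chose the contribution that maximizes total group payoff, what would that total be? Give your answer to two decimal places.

Each contributed unit returns 2.880 to the group as a whole (0.32 to each of 9 players), which exceeds 1, so the social optimum is full contribution: group total = 2.880 × 279 = 803.52.

803.52 hours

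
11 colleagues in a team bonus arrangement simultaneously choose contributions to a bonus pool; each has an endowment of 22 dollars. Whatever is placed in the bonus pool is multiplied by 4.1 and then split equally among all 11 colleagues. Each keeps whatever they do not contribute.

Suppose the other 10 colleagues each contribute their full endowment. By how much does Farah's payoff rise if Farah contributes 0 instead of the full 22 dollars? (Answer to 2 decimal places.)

13.80 dollars

Switching from a contribution of 22 to 0 lets Farah keep an extra 22 dollars, but lowers the bonus pool by 22, which costs Farah their own share of that drop: 4.1/11 × 22 = 8.20.
Net gain = 22 − 8.20 = 13.80. The private return per contributed unit (0.3727) is below 1, so free-riding is indeed the best response regardless of what the others do.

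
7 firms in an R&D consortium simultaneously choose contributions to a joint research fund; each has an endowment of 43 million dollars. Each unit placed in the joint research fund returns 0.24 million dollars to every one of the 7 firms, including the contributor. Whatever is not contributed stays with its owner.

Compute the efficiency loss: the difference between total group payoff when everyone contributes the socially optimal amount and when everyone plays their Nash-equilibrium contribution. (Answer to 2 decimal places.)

The private return per contributed unit is 0.24 < 1, so contributing 0 is dominant for every player. At the Nash equilibrium everyone keeps their 43, and the group total is 7 × 43 = 301.
Each contributed unit returns 1.680 to the group as a whole (0.24 to each of 7 players), which exceeds 1, so the social optimum is full contribution: group total = 1.680 × 301 = 505.68.
Efficiency loss = 505.68 − 301 = 204.68.

204.68 million dollars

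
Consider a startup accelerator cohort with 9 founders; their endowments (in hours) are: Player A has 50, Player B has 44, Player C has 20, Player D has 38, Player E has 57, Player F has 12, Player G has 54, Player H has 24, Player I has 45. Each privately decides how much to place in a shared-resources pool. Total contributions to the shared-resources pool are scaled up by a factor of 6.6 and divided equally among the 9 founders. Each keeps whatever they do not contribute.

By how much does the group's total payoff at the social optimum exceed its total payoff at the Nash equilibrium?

1926.40 hours

The private return per contributed unit is 6.6/9 = 0.7333 < 1 for every player regardless of endowment, so the Nash equilibrium is zero contribution and the group total is Σ E_j = 50 + 44 + 20 + 38 + 57 + 12 + 54 + 24 + 45 = 344.
Each contributed unit returns 6.600 to the group, so the social optimum is full contribution by everyone: group total = 6.600 × 344 = 2270.40.
Efficiency loss = (6.600 − 1) × 344 = 1926.40.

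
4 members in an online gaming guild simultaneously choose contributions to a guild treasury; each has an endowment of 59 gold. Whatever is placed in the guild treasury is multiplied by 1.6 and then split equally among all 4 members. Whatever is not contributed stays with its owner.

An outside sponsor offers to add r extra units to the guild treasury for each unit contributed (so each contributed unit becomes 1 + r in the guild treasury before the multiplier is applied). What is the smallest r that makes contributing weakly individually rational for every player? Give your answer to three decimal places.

With matching at rate r, one contributed unit becomes (1 + r) in the guild treasury and returns 1.6 × (1 + r) / 4 to the contributor.
Setting this equal to 1: 1 + r = 4/1.6 = 2.5000.
So the minimum matching rate is r = 2.5000 − 1 = 1.500.

1.500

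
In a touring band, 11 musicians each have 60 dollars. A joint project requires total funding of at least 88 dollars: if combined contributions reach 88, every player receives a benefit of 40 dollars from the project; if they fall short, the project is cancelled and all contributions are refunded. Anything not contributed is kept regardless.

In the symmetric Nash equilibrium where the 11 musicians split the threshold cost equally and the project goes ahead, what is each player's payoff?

92 dollars

Equal share of the threshold: 88/11 = 8.
At this profile no one gains by cutting their contribution: any cut drops the total below 88, the project is cancelled, contributions are refunded, and the deviator ends with 60, which is less than 60 − 8 + 40 = 92. Contributing more than 8 just wastes the excess. So contributing exactly 8 is a best response.
Each player's payoff: 60 − 8 + 40 = 92.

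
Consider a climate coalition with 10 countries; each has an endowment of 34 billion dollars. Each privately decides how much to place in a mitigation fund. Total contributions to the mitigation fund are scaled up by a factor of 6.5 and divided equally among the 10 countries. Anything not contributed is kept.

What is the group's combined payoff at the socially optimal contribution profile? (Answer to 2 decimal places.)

2210.00 billion dollars

Each contributed unit returns 6.500 to the group as a whole (0.6500 to each of 10 players), which exceeds 1, so the social optimum is full contribution: group total = 6.500 × 340 = 2210.00.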